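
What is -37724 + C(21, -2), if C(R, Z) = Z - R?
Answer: -37747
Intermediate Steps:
-37724 + C(21, -2) = -37724 + (-2 - 1*21) = -37724 + (-2 - 21) = -37724 - 23 = -37747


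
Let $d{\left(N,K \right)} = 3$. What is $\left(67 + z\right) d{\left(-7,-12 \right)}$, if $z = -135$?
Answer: $-204$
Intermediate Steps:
$\left(67 + z\right) d{\left(-7,-12 \right)} = \left(67 - 135\right) 3 = \left(-68\right) 3 = -204$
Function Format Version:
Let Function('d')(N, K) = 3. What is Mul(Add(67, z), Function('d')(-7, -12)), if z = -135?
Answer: -204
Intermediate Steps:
Mul(Add(67, z), Function('d')(-7, -12)) = Mul(Add(67, -135), 3) = Mul(-68, 3) = -204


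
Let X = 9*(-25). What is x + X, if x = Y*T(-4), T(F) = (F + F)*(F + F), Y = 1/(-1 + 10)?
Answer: -1961/9 ≈ -217.89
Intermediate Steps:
Y = 1/9 ≈ 0.11111
T(F) = 4*F**2 (T(F) = (2*F)*(2*F) = 4*F**2)
X = -225
x = 64/9 (x = (4*(-4)**2)/9 = (4*16)/9 = (1/9)*64 = 64/9 ≈ 7.1111)
x + X = 64/9 - 225 = -1961/9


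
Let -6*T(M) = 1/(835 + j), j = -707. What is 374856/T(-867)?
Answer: -287889408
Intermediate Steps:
T(M) = -1/768 (T(M) = -1/(6*(835 - 707)) = -1/6/128 = -1/6*1/128 = -1/768)
374856/T(-867) = 374856/(-1/768) = 374856*(-768) = -287889408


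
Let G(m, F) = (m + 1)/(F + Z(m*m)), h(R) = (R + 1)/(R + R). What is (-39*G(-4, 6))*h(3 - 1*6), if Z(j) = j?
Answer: 39/22 ≈ 1.7727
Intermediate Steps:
h(R) = (1 + R)/(2*R) (h(R) = (1 + R)/((2*R)) = (1 + R)*(1/(2*R)) = (1 + R)/(2*R))
G(m, F) = (1 + m)/(F + m²) (G(m, F) = (m + 1)/(F + m*m) = (1 + m)/(F + m²))
(-39*G(-4, 6))*h(3 - 1*6) = (-39*(1 - 4)/(6 + (-4)²))*((1 + (3 - 1*6))/(2*(3 - 1*6))) = (-39*(-3)/(6 + 16))*((1 + (3 - 6))/(2*(3 - 6))) = (-39*(-3)/22)*((½)*(1 - 3)/(-3)) = (-39*(-3)/22)*((½)*(-⅓)*(-2)) = -39*(-3/22)*(⅓) = (117/22)*(⅓) = 39/22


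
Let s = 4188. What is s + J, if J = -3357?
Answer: 831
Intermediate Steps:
s + J = 4188 - 3357 = 831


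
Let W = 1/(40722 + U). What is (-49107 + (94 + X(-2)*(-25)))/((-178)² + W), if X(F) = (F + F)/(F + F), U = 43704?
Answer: -4140082188/2674953385 ≈ -1.5477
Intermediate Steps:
X(F) = 1 (X(F) = (2*F)/((2*F)) = (2*F)*(1/(2*F)) = 1)
W = 1/84426 (W = 1/(40722 + 43704) = 1/84426 ≈ 1.1845e-5)
(-49107 + (94 + X(-2)*(-25)))/((-178)² + W) = (-49107 + (94 + 1*(-25)))/((-178)² + 1/84426) = (-49107 + (94 - 25))/(31684 + 1/84426) = (-49107 + 69)/(2674953385/84426) = -49038*84426/2674953385 = -4140082188/2674953385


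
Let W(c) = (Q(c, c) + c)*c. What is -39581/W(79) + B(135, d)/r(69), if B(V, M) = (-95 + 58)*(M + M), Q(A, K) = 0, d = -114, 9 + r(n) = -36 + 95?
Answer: 25335013/156025 ≈ 162.38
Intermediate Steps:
r(n) = 50 (r(n) = -9 + (-36 + 95) = -9 + 59 = 50)
B(V, M) = -74*M
W(c) = c² (W(c) = (0 + c)*c = c*c = c²)
-39581/W(79) + B(135, d)/r(69) = -39581/(79²) - 74*(-114)/50 = -39581/6241 + 8436*(1/50) = -39581*1/6241 + 4218/25 = -39581/6241 + 4218/25 = 25335013/156025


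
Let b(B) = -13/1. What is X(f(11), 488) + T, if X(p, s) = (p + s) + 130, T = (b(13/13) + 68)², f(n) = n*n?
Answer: 3764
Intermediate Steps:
b(B) = -13 (b(B) = -13*1 = -13)
f(n) = n²
T = 3025 (T = (-13 + 68)² = 55² = 3025)
X(p, s) = 130 + p + s
X(f(11), 488) + T = (130 + 11² + 488) + 3025 = (130 + 121 + 488) + 3025 = 739 + 3025 = 3764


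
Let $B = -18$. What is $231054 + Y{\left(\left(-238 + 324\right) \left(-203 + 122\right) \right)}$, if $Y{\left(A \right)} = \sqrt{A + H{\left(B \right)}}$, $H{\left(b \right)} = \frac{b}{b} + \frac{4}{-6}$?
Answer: $231054 + \frac{i \sqrt{62691}}{3} \approx 2.3105 \cdot 10^{5} + 83.461 i$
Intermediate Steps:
$H{\left(b \right)} = \frac{1}{3}$ ($H{\left(b \right)} = 1 + 4 \left(- \frac{1}{6}\right) = 1 - \frac{2}{3} = \frac{1}{3}$)
$Y{\left(A \right)} = \sqrt{\frac{1}{3} + A}$ ($Y{\left(A \right)} = \sqrt{A + \frac{1}{3}} = \sqrt{\frac{1}{3} + A}$)
$231054 + Y{\left(\left(-238 + 324\right) \left(-203 + 122\right) \right)} = 231054 + \frac{\sqrt{3 + 9 \left(-238 + 324\right) \left(-203 + 122\right)}}{3} = 231054 + \frac{\sqrt{3 + 9 \cdot 86 \left(-81\right)}}{3} = 231054 + \frac{\sqrt{3 + 9 \left(-6966\right)}}{3} = 231054 + \frac{\sqrt{3 - 62694}}{3} = 231054 + \frac{\sqrt{-62691}}{3} = 231054 + \frac{i \sqrt{62691}}{3}$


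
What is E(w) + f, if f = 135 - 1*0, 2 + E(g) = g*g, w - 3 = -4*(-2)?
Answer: 254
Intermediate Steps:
w = 11 (w = 3 - 4*(-2) = 3 + 8 = 11)
E(g) = -2 + g**2 (E(g) = -2 + g*g = -2 + g**2)
f = 135 (f = 135 + 0 = 135)
E(w) + f = (-2 + 11**2) + 135 = (-2 + 121) + 135 = 119 + 135 = 254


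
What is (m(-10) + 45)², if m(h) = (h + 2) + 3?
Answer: 1600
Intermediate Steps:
m(h) = 5 + h (m(h) = (2 + h) + 3 = 5 + h)
(m(-10) + 45)² = ((5 - 10) + 45)² = (-5 + 45)² = 40² = 1600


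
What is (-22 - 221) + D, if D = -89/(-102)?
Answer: -24697/102 ≈ -242.13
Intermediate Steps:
D = 89/102 (D = -89*(-1/102) = 89/102 ≈ 0.87255)
(-22 - 221) + D = (-22 - 221) + 89/102 = -243 + 89/102 = -24697/102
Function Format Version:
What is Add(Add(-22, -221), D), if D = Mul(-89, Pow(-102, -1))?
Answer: Rational(-24697, 102) ≈ -242.13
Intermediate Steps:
D = Rational(89, 102) (D = Mul(-89, Rational(-1, 102)) = Rational(89, 102) ≈ 0.87255)
Add(Add(-22, -221), D) = Add(Add(-22, -221), Rational(89, 102)) = Add(-243, Rational(89, 102)) = Rational(-24697, 102)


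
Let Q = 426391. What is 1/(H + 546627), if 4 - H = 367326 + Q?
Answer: -1/247086 ≈ -4.0472e-6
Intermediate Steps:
H = -793713 (H = 4 - (367326 + 426391) = 4 - 1*793717 = 4 - 793717 = -793713)
1/(H + 546627) = 1/(-793713 + 546627) = 1/(-247086) = -1/247086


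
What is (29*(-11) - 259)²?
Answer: 334084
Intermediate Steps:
(29*(-11) - 259)² = (-319 - 259)² = (-578)² = 334084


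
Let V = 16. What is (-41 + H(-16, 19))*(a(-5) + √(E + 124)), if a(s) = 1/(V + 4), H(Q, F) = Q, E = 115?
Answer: -57/20 - 57*√239 ≈ -884.05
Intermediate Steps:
a(s) = 1/20 (a(s) = 1/(16 + 4) = 1/20)
(-41 + H(-16, 19))*(a(-5) + √(E + 124)) = (-41 - 16)*(1/20 + √(115 + 124)) = -57*(1/20 + √239) = -57/20 - 57*√239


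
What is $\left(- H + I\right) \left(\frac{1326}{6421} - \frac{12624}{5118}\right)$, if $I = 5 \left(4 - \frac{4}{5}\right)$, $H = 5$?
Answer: $- \frac{136165766}{5477113} \approx -24.861$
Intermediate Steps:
$I = 16$ ($I = 5 \left(4 - \frac{4}{5}\right) = 5 \cdot \frac{16}{5} = 16$)
$\left(- H + I\right) \left(\frac{1326}{6421} - \frac{12624}{5118}\right) = \left(\left(-1\right) 5 + 16\right) \left(\frac{1326}{6421} - \frac{12624}{5118}\right) = \left(-5 + 16\right) \left(1326 \cdot \frac{1}{6421} - \frac{2104}{853}\right) = 11 \left(\frac{1326}{6421} - \frac{2104}{853}\right) = 11 \left(- \frac{12378706}{5477113}\right) = - \frac{136165766}{5477113}$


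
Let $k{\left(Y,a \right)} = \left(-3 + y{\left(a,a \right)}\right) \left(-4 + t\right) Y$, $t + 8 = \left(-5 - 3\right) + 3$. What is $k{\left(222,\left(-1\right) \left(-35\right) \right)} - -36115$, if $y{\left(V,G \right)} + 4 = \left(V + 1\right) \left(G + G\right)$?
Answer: $-9447947$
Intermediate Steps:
$t = -13$ ($t = -8 + \left(\left(-5 - 3\right) + 3\right) = -8 + \left(-8 + 3\right) = -8 - 5 = -13$)
$y{\left(V,G \right)} = -4 + 2 G \left(1 + V\right)$ ($y{\left(V,G \right)} = -4 + \left(V + 1\right) \left(G + G\right) = -4 + \left(1 + V\right) 2 G = -4 + 2 G \left(1 + V\right)$)
$k{\left(Y,a \right)} = - 17 Y \left(-7 + 2 a + 2 a^{2}\right)$ ($k{\left(Y,a \right)} = \left(-3 + \left(-4 + 2 a + 2 a a\right)\right) \left(-4 - 13\right) Y = \left(-3 + \left(-4 + 2 a + 2 a^{2}\right)\right) \left(- 17 Y\right) = \left(-7 + 2 a + 2 a^{2}\right) \left(- 17 Y\right) = - 17 Y \left(-7 + 2 a + 2 a^{2}\right)$)
$k{\left(222,\left(-1\right) \left(-35\right) \right)} - -36115 = 17 \cdot 222 \left(7 - 2 \left(\left(-1\right) \left(-35\right)\right) - 2 \left(\left(-1\right) \left(-35\right)\right)^{2}\right) - -36115 = 17 \cdot 222 \left(7 - 70 - 2 \cdot 35^{2}\right) + 36115 = 17 \cdot 222 \left(7 - 70 - 2450\right) + 36115 = 17 \cdot 222 \left(-2513\right) + 36115 = -9484062 + 36115 = -9447947$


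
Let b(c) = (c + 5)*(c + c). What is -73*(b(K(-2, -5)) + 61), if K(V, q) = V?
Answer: -3577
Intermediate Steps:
b(c) = 2*c*(5 + c) (b(c) = (5 + c)*(2*c) = 2*c*(5 + c))
-73*(b(K(-2, -5)) + 61) = -73*(2*(-2)*(5 - 2) + 61) = -73*(2*(-2)*3 + 61) = -73*(-12 + 61) = -73*49 = -3577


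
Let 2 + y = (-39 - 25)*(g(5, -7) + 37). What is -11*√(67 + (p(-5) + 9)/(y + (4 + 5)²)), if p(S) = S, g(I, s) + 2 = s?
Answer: -11*√196595871/1713 ≈ -90.037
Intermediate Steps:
g(I, s) = -2 + s
y = -1794 (y = -2 + (-39 - 25)*((-2 - 7) + 37) = -2 - 64*(-9 + 37) = -2 - 64*28 = -2 - 1792 = -1794)
-11*√(67 + (p(-5) + 9)/(y + (4 + 5)²)) = -11*√(67 + (-5 + 9)/(-1794 + (4 + 5)²)) = -11*√(67 + 4/(-1794 + 9²)) = -11*√(67 + 4/(-1794 + 81)) = -11*√(67 + 4/(-1713)) = -11*√(67 + 4*(-1/1713)) = -11*√(67 - 4/1713) = -11*√196595871/1713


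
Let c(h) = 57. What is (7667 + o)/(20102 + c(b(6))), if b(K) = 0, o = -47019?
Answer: -39352/20159 ≈ -1.9521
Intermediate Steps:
(7667 + o)/(20102 + c(b(6))) = (7667 - 47019)/(20102 + 57) = -39352/20159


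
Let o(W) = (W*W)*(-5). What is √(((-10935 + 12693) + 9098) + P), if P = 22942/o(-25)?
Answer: √169510290/125 ≈ 104.16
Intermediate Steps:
o(W) = -5*W² (o(W) = W²*(-5) = -5*W²)
P = -22942/3125 (P = 22942/((-5*(-25)²)) = 22942/((-5*625)) = 22942/(-3125) = 22942*(-1/3125) = -22942/3125 ≈ -7.3414)
√(((-10935 + 12693) + 9098) + P) = √(((-10935 + 12693) + 9098) - 22942/3125) = √((1758 + 9098) - 22942/3125) = √(10856 - 22942/3125) = √(33902058/3125) = √169510290/125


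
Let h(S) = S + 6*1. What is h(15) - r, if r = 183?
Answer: -162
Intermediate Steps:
h(S) = 6 + S (h(S) = S + 6 = 6 + S)
h(15) - r = (6 + 15) - 1*183 = 21 - 183 = -162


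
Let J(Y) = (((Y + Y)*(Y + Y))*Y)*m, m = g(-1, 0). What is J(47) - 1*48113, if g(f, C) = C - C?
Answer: -48113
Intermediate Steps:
g(f, C) = 0
m = 0
J(Y) = 0 (J(Y) = (((Y + Y)*(Y + Y))*Y)*0 = (((2*Y)*(2*Y))*Y)*0 = ((4*Y²)*Y)*0 = (4*Y³)*0 = 0)
J(47) - 1*48113 = 0 - 1*48113 = 0 - 48113 = -48113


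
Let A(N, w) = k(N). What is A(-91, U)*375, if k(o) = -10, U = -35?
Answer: -3750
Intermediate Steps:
A(N, w) = -10
A(-91, U)*375 = -10*375 = -3750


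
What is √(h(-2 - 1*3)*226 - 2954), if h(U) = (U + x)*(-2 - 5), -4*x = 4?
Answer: √6538 ≈ 80.858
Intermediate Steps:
x = -1 (x = -¼*4 = -1)
h(U) = 7 - 7*U (h(U) = (U - 1)*(-2 - 5) = (-1 + U)*(-7) = 7 - 7*U)
√(h(-2 - 1*3)*226 - 2954) = √((7 - 7*(-2 - 1*3))*226 - 2954) = √((7 - 7*(-2 - 3))*226 - 2954) = √((7 - 7*(-5))*226 - 2954) = √((7 + 35)*226 - 2954) = √(42*226 - 2954) = √(9492 - 2954) = √6538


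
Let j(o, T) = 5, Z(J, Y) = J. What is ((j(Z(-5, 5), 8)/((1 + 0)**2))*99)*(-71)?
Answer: -35145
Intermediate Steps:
((j(Z(-5, 5), 8)/((1 + 0)**2))*99)*(-71) = ((5/((1 + 0)**2))*99)*(-71) = ((5/(1**2))*99)*(-71) = ((5/1)*99)*(-71) = ((5*1)*99)*(-71) = (5*99)*(-71) = 495*(-71) = -35145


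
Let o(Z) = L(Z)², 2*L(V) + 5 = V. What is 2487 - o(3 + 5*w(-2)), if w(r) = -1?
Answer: 9899/4 ≈ 2474.8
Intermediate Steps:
L(V) = -5/2 + V/2
o(Z) = (-5/2 + Z/2)²
2487 - o(3 + 5*w(-2)) = 2487 - (-5 + (3 + 5*(-1)))²/4 = 2487 - (-5 + (3 - 5))²/4 = 2487 - (-5 - 2)²/4 = 2487 - (-7)²/4 = 2487 - 49/4 = 9899/4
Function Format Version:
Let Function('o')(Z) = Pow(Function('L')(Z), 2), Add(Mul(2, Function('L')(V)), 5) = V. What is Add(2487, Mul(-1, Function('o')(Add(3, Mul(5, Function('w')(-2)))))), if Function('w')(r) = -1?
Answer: Rational(9899, 4) ≈ 2474.8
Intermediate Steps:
Function('L')(V) = Add(Rational(-5, 2), Mul(Rational(1, 2), V))
Function('o')(Z) = Pow(Add(Rational(-5, 2), Mul(Rational(1, 2), Z)), 2)
Add(2487, Mul(-1, Function('o')(Add(3, Mul(5, Function('w')(-2)))))) = Add(2487, Mul(-1, Mul(Rational(1, 4), Pow(Add(-5, Add(3, Mul(5, -1))), 2)))) = Add(2487, Mul(-1, Mul(Rational(1, 4), Pow(Add(-5, Add(3, -5)), 2)))) = Add(2487, Mul(-1, Mul(Rational(1, 4), Pow(Add(-5, -2), 2)))) = Add(2487, Mul(-1, Mul(Rational(1, 4), Pow(-7, 2)))) = Add(2487, Mul(-1, Mul(Rational(1, 4), 49))) = Add(2487, Mul(-1, Rational(49, 4))) = Add(2487, Rational(-49, 4)) = Rational(9899, 4)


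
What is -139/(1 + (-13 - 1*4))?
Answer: 139/16 ≈ 8.6875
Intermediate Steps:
-139/(1 + (-13 - 1*4)) = -139/(1 + (-13 - 4)) = -139/(1 - 17) = -139/(-16) = -1/16*(-139) = 139/16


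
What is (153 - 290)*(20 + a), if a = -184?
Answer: 22468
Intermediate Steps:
(153 - 290)*(20 + a) = (153 - 290)*(20 - 184) = -137*(-164) = 22468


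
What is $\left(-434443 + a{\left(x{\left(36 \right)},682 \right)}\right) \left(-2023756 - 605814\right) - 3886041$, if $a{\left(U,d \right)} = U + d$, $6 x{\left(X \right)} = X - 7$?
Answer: $\frac{3421764951422}{3} \approx 1.1406 \cdot 10^{12}$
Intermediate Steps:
$x{\left(X \right)} = - \frac{7}{6} + \frac{X}{6}$ ($x{\left(X \right)} = \frac{X - 7}{6} = \frac{-7 + X}{6} = - \frac{7}{6} + \frac{X}{6}$)
$\left(-434443 + a{\left(x{\left(36 \right)},682 \right)}\right) \left(-2023756 - 605814\right) - 3886041 = \left(-434443 + \left(\left(- \frac{7}{6} + \frac{1}{6} \cdot 36\right) + 682\right)\right) \left(-2023756 - 605814\right) - 3886041 = \left(-434443 + \left(\left(- \frac{7}{6} + 6\right) + 682\right)\right) \left(-2629570\right) - 3886041 = \left(-434443 + \left(\frac{29}{6} + 682\right)\right) \left(-2629570\right) - 3886041 = \left(-434443 + \frac{4121}{6}\right) \left(-2629570\right) - 3886041 = \left(- \frac{2602537}{6}\right) \left(-2629570\right) - 3886041 = \frac{3421776609545}{3} - 3886041 = \frac{3421764951422}{3}$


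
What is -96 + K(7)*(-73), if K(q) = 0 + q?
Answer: -607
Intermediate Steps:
K(q) = q
-96 + K(7)*(-73) = -96 + 7*(-73) = -96 - 511 = -607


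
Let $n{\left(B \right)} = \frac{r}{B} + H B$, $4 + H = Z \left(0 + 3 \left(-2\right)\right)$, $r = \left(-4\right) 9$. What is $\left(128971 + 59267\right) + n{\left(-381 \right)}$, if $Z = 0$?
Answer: $\frac{24099786}{127} \approx 1.8976 \cdot 10^{5}$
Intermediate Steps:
$r = -36$
$H = -4$ ($H = -4 + 0 \left(0 + 3 \left(-2\right)\right) = -4 + 0 \left(0 - 6\right) = -4 + 0 \left(-6\right) = -4 + 0 = -4$)
$n{\left(B \right)} = - \frac{36}{B} - 4 B$
$\left(128971 + 59267\right) + n{\left(-381 \right)} = \left(128971 + 59267\right) - \left(-1524 + \frac{36}{-381}\right) = 188238 + \left(\left(-36\right) \left(- \frac{1}{381}\right) + 1524\right) = 188238 + \left(\frac{12}{127} + 1524\right) = 188238 + \frac{193560}{127} = \frac{24099786}{127}$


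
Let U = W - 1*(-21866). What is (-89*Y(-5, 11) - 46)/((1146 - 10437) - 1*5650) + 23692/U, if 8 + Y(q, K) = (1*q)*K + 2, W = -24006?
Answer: -91375448/7993435 ≈ -11.431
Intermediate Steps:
Y(q, K) = -6 + K*q (Y(q, K) = -8 + ((1*q)*K + 2) = -8 + (q*K + 2) = -8 + (K*q + 2) = -8 + (2 + K*q) = -6 + K*q)
U = -2140 (U = -24006 - 1*(-21866) = -24006 + 21866 = -2140)
(-89*Y(-5, 11) - 46)/((1146 - 10437) - 1*5650) + 23692/U = (-89*(-6 + 11*(-5)) - 46)/((1146 - 10437) - 1*5650) + 23692/(-2140) = (-89*(-6 - 55) - 46)/(-9291 - 5650) + 23692*(-1/2140) = (-89*(-61) - 46)/(-14941) - 5923/535 = (5429 - 46)*(-1/14941) - 5923/535 = 5383*(-1/14941) - 5923/535 = -5383/14941 - 5923/535 = -91375448/7993435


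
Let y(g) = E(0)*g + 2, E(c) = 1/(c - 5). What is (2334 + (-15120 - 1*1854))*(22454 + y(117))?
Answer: -328413264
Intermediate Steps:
E(c) = 1/(-5 + c)
y(g) = 2 - g/5 (y(g) = g/(-5 + 0) + 2 = g/(-5) + 2 = -g/5 + 2 = 2 - g/5)
(2334 + (-15120 - 1*1854))*(22454 + y(117)) = (2334 + (-15120 - 1*1854))*(22454 + (2 - ⅕*117)) = (2334 + (-15120 - 1854))*(22454 + (2 - 117/5)) = (2334 - 16974)*(22454 - 107/5) = -14640*112163/5 = -328413264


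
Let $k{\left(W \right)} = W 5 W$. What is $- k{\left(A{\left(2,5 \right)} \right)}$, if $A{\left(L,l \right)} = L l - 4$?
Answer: $-180$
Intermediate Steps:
$A{\left(L,l \right)} = -4 + L l$
$k{\left(W \right)} = 5 W^{2}$ ($k{\left(W \right)} = 5 W W = 5 W^{2}$)
$- k{\left(A{\left(2,5 \right)} \right)} = - 5 \left(-4 + 2 \cdot 5\right)^{2} = - 5 \left(-4 + 10\right)^{2} = - 5 \cdot 6^{2} = - 5 \cdot 36 = \left(-1\right) 180 = -180$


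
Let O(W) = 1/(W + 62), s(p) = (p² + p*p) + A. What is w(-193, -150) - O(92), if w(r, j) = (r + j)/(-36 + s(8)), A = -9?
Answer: -52905/12782 ≈ -4.1390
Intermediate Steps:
s(p) = -9 + 2*p² (s(p) = (p² + p*p) - 9 = (p² + p²) - 9 = 2*p² - 9 = -9 + 2*p²)
O(W) = 1/(62 + W)
w(r, j) = j/83 + r/83 (w(r, j) = (r + j)/(-36 + (-9 + 2*8²)) = (j + r)/(-36 + (-9 + 2*64)) = (j + r)/(-36 + (-9 + 128)) = (j + r)/(-36 + 119) = (j + r)/83 = (j + r)*(1/83) = j/83 + r/83)
w(-193, -150) - O(92) = ((1/83)*(-150) + (1/83)*(-193)) - 1/(62 + 92) = (-150/83 - 193/83) - 1/154 = -343/83 - 1*1/154 = -343/83 - 1/154 = -52905/12782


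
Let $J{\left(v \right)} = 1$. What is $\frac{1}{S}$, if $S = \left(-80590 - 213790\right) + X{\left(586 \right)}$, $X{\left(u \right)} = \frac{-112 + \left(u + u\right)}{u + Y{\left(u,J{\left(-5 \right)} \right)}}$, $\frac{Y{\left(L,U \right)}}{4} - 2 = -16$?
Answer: $- \frac{1}{294378} \approx -3.397 \cdot 10^{-6}$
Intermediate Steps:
$Y{\left(L,U \right)} = -56$ ($Y{\left(L,U \right)} = 8 + 4 \left(-16\right) = 8 - 64 = -56$)
$X{\left(u \right)} = \frac{-112 + 2 u}{-56 + u}$ ($X{\left(u \right)} = \frac{-112 + \left(u + u\right)}{u - 56} = \frac{-112 + 2 u}{-56 + u}$)
$S = -294378$ ($S = \left(-80590 - 213790\right) + 2 = -294380 + 2 = -294378$)
$\frac{1}{S} = \frac{1}{-294378} = - \frac{1}{294378}$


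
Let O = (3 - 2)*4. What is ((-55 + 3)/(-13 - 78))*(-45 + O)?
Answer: -164/7 ≈ -23.429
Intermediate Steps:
O = 4 (O = 1*4 = 4)
((-55 + 3)/(-13 - 78))*(-45 + O) = ((-55 + 3)/(-13 - 78))*(-45 + 4) = -52/(-91)*(-41) = -52*(-1/91)*(-41) = (4/7)*(-41) = -164/7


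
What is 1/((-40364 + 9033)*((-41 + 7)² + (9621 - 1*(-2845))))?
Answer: -1/426790882 ≈ -2.3431e-9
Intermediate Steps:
1/((-40364 + 9033)*((-41 + 7)² + (9621 - 1*(-2845)))) = 1/(-31331*((-34)² + (9621 + 2845))) = 1/(-31331*(1156 + 12466)) = 1/(-31331*13622) = 1/(-426790882) = -1/426790882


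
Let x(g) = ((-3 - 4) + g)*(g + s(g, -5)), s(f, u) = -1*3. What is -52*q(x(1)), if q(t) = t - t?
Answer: 0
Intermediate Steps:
s(f, u) = -3
x(g) = (-7 + g)*(-3 + g) (x(g) = ((-3 - 4) + g)*(g - 3) = (-7 + g)*(-3 + g))
q(t) = 0
-52*q(x(1)) = -52*0 = 0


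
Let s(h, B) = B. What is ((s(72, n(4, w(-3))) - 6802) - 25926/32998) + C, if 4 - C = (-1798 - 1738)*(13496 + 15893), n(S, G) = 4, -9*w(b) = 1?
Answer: 1714455789327/16499 ≈ 1.0391e+8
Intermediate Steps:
w(b) = -⅑ (w(b) = -⅑*1 = -⅑)
C = 103919508 (C = 4 - (-1798 - 1738)*(13496 + 15893) = 4 - (-3536)*29389 = 4 - 1*(-103919504) = 4 + 103919504 = 103919508)
((s(72, n(4, w(-3))) - 6802) - 25926/32998) + C = ((4 - 6802) - 25926/32998) + 103919508 = (-6798 - 25926*1/32998) + 103919508 = (-6798 - 12963/16499) + 103919508 = -112173165/16499 + 103919508 = 1714455789327/16499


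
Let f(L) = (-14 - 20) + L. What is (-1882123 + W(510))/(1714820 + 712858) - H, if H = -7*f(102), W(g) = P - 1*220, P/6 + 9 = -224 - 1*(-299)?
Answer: 1153692781/2427678 ≈ 475.22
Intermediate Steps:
f(L) = -34 + L
P = 396 (P = -54 + 6*(-224 - 1*(-299)) = -54 + 6*(-224 + 299) = -54 + 6*75 = -54 + 450 = 396)
W(g) = 176 (W(g) = 396 - 1*220 = 396 - 220 = 176)
H = -476 (H = -7*(-34 + 102) = -7*68 = -476)
(-1882123 + W(510))/(1714820 + 712858) - H = (-1882123 + 176)/(1714820 + 712858) - 1*(-476) = -1881947/2427678 + 476 = 1153692781/2427678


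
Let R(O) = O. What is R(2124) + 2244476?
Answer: 2246600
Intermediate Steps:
R(2124) + 2244476 = 2124 + 2244476 = 2246600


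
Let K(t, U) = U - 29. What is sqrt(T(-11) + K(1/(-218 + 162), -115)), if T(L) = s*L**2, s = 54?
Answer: 3*sqrt(710) ≈ 79.938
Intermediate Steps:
K(t, U) = -29 + U
T(L) = 54*L**2
sqrt(T(-11) + K(1/(-218 + 162), -115)) = sqrt(54*(-11)**2 + (-29 - 115)) = sqrt(54*121 - 144) = sqrt(6534 - 144) = sqrt(6390) = 3*sqrt(710)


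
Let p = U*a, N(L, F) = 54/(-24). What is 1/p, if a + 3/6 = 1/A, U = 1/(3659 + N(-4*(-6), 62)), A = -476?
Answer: -1740613/239 ≈ -7282.9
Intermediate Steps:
N(L, F) = -9/4 (N(L, F) = 54*(-1/24) = -9/4)
U = 4/14627 (U = 1/(3659 - 9/4) = 1/(14627/4) = 4/14627 ≈ 0.00027347)
a = -239/476 (a = -½ + 1/(-476) = -½ - 1/476 = -239/476 ≈ -0.50210)
p = -239/1740613 (p = (4/14627)*(-239/476) = -239/1740613 ≈ -0.00013731)
1/p = 1/(-239/1740613) = -1740613/239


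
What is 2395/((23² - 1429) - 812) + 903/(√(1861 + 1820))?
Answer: -2395/1712 + 301*√409/409 ≈ 13.485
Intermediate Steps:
2395/((23² - 1429) - 812) + 903/(√(1861 + 1820)) = 2395/((529 - 1429) - 812) + 903/(√3681) = 2395/(-900 - 812) + 903/((3*√409)) = 2395/(-1712) + 903*(√409/1227) = 2395*(-1/1712) + 301*√409/409 = -2395/1712 + 301*√409/409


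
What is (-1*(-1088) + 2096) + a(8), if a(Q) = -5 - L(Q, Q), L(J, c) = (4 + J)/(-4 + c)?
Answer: 3176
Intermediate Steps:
L(J, c) = (4 + J)/(-4 + c)
a(Q) = -5 - (4 + Q)/(-4 + Q)
(-1*(-1088) + 2096) + a(8) = (-1*(-1088) + 2096) + 2*(8 - 3*8)/(-4 + 8) = (1088 + 2096) + 2*(8 - 24)/4 = 3184 + 2*(¼)*(-16) = 3184 - 8 = 3176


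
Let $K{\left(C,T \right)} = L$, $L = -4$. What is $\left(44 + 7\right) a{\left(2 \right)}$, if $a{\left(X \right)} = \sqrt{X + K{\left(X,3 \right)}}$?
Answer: $51 i \sqrt{2} \approx 72.125 i$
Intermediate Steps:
$K{\left(C,T \right)} = -4$
$a{\left(X \right)} = \sqrt{-4 + X}$ ($a{\left(X \right)} = \sqrt{X - 4} = \sqrt{-4 + X}$)
$\left(44 + 7\right) a{\left(2 \right)} = \left(44 + 7\right) \sqrt{-4 + 2} = 51 \sqrt{-2} = 51 i \sqrt{2}$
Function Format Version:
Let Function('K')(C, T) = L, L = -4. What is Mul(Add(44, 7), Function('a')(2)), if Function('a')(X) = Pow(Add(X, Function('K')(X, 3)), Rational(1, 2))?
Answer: Mul(51, I, Pow(2, Rational(1, 2))) ≈ Mul(72.125, I)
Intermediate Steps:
Function('K')(C, T) = -4
Function('a')(X) = Pow(Add(-4, X), Rational(1, 2)) (Function('a')(X) = Pow(Add(X, -4), Rational(1, 2)) = Pow(Add(-4, X), Rational(1, 2)))
Mul(Add(44, 7), Function('a')(2)) = Mul(Add(44, 7), Pow(Add(-4, 2), Rational(1, 2))) = Mul(51, Pow(-2, Rational(1, 2))) = Mul(51, Mul(I, Pow(2, Rational(1, 2)))) = Mul(51, I, Pow(2, Rational(1, 2)))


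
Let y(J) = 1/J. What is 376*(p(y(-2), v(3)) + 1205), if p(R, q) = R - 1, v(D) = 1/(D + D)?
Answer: 452516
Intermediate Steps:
v(D) = 1/(2*D)
p(R, q) = -1 + R
376*(p(y(-2), v(3)) + 1205) = 376*((-1 + 1/(-2)) + 1205) = 376*((-1 - 1/2) + 1205) = 376*(-3/2 + 1205) = 376*(2407/2) = 452516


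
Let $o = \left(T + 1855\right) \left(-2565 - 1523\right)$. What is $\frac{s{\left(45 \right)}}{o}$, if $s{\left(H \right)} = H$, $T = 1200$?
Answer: $- \frac{9}{2497768} \approx -3.6032 \cdot 10^{-6}$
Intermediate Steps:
$o = -12488840$ ($o = \left(1200 + 1855\right) \left(-2565 - 1523\right) = 3055 \left(-4088\right) = -12488840$)
$\frac{s{\left(45 \right)}}{o} = \frac{45}{-12488840} = 45 \left(- \frac{1}{12488840}\right) = - \frac{9}{2497768}$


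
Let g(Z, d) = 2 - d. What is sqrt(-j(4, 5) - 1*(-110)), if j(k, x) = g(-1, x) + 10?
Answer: sqrt(103) ≈ 10.149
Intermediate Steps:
j(k, x) = 12 - x (j(k, x) = (2 - x) + 10 = 12 - x)
sqrt(-j(4, 5) - 1*(-110)) = sqrt(-(12 - 1*5) - 1*(-110)) = sqrt(-(12 - 5) + 110) = sqrt(-1*7 + 110) = sqrt(-7 + 110) = sqrt(103)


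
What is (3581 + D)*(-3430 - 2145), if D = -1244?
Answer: -13028775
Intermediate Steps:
(3581 + D)*(-3430 - 2145) = (3581 - 1244)*(-3430 - 2145) = 2337*(-5575) = -13028775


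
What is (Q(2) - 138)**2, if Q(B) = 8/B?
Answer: 17956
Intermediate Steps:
(Q(2) - 138)**2 = (8/2 - 138)**2 = (8*(1/2) - 138)**2 = (4 - 138)**2 = (-134)**2 = 17956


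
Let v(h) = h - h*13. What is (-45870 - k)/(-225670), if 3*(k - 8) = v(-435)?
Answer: 23809/112835 ≈ 0.21101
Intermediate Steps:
v(h) = -12*h (v(h) = h - 13*h = -12*h)
k = 1748 (k = 8 + (-12*(-435))/3 = 8 + (1/3)*5220 = 8 + 1740 = 1748)
(-45870 - k)/(-225670) = (-45870 - 1*1748)/(-225670) = (-45870 - 1748)*(-1/225670) = -47618*(-1/225670) = 23809/112835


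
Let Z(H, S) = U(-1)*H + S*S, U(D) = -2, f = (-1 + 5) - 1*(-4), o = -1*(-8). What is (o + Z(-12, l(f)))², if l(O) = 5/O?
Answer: 4297329/4096 ≈ 1049.2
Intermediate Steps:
o = 8
f = 8 (f = 4 + 4 = 8)
Z(H, S) = S² - 2*H (Z(H, S) = -2*H + S*S = -2*H + S² = S² - 2*H)
(o + Z(-12, l(f)))² = (8 + ((5/8)² - 2*(-12)))² = (8 + ((5*(⅛))² + 24))² = (8 + ((5/8)² + 24))² = (8 + (25/64 + 24))² = (8 + 1561/64)² = (2073/64)² = 4297329/4096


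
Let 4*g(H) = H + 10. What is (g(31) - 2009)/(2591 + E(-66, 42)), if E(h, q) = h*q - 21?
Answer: 7995/808 ≈ 9.8948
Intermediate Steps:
E(h, q) = -21 + h*q
g(H) = 5/2 + H/4 (g(H) = (H + 10)/4 = (10 + H)/4 = 5/2 + H/4)
(g(31) - 2009)/(2591 + E(-66, 42)) = ((5/2 + (¼)*31) - 2009)/(2591 + (-21 - 66*42)) = ((5/2 + 31/4) - 2009)/(2591 + (-21 - 2772)) = (41/4 - 2009)/(2591 - 2793) = -7995/4/(-202) = -7995/4*(-1/202) = 7995/808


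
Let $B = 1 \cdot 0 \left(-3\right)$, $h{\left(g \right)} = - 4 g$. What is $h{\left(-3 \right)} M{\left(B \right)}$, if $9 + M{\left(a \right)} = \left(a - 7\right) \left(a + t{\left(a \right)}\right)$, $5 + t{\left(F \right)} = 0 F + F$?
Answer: $312$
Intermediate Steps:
$t{\left(F \right)} = -5 + F$ ($t{\left(F \right)} = -5 + \left(0 F + F\right) = -5 + \left(0 + F\right) = -5 + F$)
$B = 0$ ($B = 0 \left(-3\right) = 0$)
$M{\left(a \right)} = -9 + \left(-7 + a\right) \left(-5 + 2 a\right)$ ($M{\left(a \right)} = -9 + \left(a - 7\right) \left(a + \left(-5 + a\right)\right) = -9 + \left(-7 + a\right) \left(-5 + 2 a\right)$)
$h{\left(-3 \right)} M{\left(B \right)} = \left(-4\right) \left(-3\right) \left(26 - 0 + 2 \cdot 0^{2}\right) = 12 \left(26 + 0 + 2 \cdot 0\right) = 12 \left(26 + 0 + 0\right) = 12 \cdot 26 = 312$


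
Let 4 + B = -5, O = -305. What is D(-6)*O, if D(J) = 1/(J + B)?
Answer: 61/3 ≈ 20.333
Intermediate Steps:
B = -9 (B = -4 - 5 = -9)
D(J) = 1/(-9 + J) (D(J) = 1/(J - 9) = 1/(-9 + J))
D(-6)*O = -305/(-9 - 6) = -305/(-15) = -1/15*(-305) = 61/3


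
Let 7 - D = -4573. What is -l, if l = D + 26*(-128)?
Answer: -1252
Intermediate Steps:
D = 4580 (D = 7 - 1*(-4573) = 7 + 4573 = 4580)
l = 1252 (l = 4580 + 26*(-128) = 4580 - 3328 = 1252)
-l = -1*1252 = -1252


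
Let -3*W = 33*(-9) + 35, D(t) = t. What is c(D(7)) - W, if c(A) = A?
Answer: -241/3 ≈ -80.333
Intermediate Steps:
W = 262/3 (W = -(33*(-9) + 35)/3 = -(-297 + 35)/3 = -1/3*(-262) = 262/3 ≈ 87.333)
c(D(7)) - W = 7 - 1*262/3 = 7 - 262/3 = -241/3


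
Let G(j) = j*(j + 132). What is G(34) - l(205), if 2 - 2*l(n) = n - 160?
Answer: 11331/2 ≈ 5665.5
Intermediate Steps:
l(n) = 81 - n/2 (l(n) = 1 - (n - 160)/2 = 1 - (-160 + n)/2 = 1 + (80 - n/2) = 81 - n/2)
G(j) = j*(132 + j)
G(34) - l(205) = 34*(132 + 34) - (81 - ½*205) = 34*166 - (81 - 205/2) = 5644 - 1*(-43/2) = 5644 + 43/2 = 11331/2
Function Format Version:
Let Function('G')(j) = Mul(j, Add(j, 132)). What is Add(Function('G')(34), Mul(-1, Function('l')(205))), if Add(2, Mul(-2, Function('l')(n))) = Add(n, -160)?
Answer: Rational(11331, 2) ≈ 5665.5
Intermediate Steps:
Function('l')(n) = Add(81, Mul(Rational(-1, 2), n)) (Function('l')(n) = Add(1, Mul(Rational(-1, 2), Add(n, -160))) = Add(1, Mul(Rational(-1, 2), Add(-160, n))) = Add(1, Add(80, Mul(Rational(-1, 2), n))) = Add(81, Mul(Rational(-1, 2), n)))
Function('G')(j) = Mul(j, Add(132, j))
Add(Function('G')(34), Mul(-1, Function('l')(205))) = Add(Mul(34, Add(132, 34)), Mul(-1, Add(81, Mul(Rational(-1, 2), 205)))) = Add(Mul(34, 166), Mul(-1, Add(81, Rational(-205, 2)))) = Add(5644, Mul(-1, Rational(-43, 2))) = Add(5644, Rational(43, 2)) = Rational(11331, 2)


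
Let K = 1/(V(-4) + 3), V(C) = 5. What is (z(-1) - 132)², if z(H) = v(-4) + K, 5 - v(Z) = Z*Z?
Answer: 1306449/64 ≈ 20413.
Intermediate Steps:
v(Z) = 5 - Z² (v(Z) = 5 - Z*Z = 5 - Z²)
K = ⅛ (K = 1/(5 + 3) = 1/8 = ⅛ ≈ 0.12500)
z(H) = -87/8 (z(H) = (5 - 1*(-4)²) + ⅛ = (5 - 1*16) + ⅛ = (5 - 16) + ⅛ = -11 + ⅛ = -87/8)
(z(-1) - 132)² = (-87/8 - 132)² = (-1143/8)² = 1306449/64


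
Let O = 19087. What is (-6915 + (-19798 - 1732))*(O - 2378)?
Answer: -475287505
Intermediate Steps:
(-6915 + (-19798 - 1732))*(O - 2378) = (-6915 + (-19798 - 1732))*(19087 - 2378) = (-6915 - 21530)*16709 = -28445*16709 = -475287505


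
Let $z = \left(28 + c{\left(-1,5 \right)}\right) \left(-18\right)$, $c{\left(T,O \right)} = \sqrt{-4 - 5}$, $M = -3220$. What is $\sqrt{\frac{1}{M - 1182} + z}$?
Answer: $\frac{\sqrt{-9766316818 - 1046390616 i}}{4402} \approx 1.201 - 22.482 i$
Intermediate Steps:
$c{\left(T,O \right)} = 3 i$ ($c{\left(T,O \right)} = \sqrt{-9} = 3 i$)
$z = -504 - 54 i$ ($z = \left(28 + 3 i\right) \left(-18\right) = -504 - 54 i \approx -504.0 - 54.0 i$)
$\sqrt{\frac{1}{M - 1182} + z} = \sqrt{\frac{1}{-3220 - 1182} - \left(504 + 54 i\right)} = \sqrt{\frac{1}{-4402} - \left(504 + 54 i\right)} = \sqrt{- \frac{1}{4402} - \left(504 + 54 i\right)} = \sqrt{- \frac{2218609}{4402} - 54 i}$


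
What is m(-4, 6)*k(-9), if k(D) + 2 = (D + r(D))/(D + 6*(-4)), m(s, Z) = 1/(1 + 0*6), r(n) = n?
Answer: -16/11 ≈ -1.4545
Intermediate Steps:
m(s, Z) = 1 (m(s, Z) = 1/(1 + 0) = 1/1 = 1)
k(D) = -2 + 2*D/(-24 + D) (k(D) = -2 + (D + D)/(D + 6*(-4)) = -2 + (2*D)/(D - 24) = -2 + (2*D)/(-24 + D) = -2 + 2*D/(-24 + D))
m(-4, 6)*k(-9) = 1*(48/(-24 - 9)) = 1*(48/(-33)) = 1*(48*(-1/33)) = 1*(-16/11) = -16/11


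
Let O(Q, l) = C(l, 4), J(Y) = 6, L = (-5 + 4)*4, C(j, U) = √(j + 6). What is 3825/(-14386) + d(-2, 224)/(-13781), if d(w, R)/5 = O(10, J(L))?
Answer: -3825/14386 - 10*√3/13781 ≈ -0.26714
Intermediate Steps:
C(j, U) = √(6 + j)
L = -4 (L = -1*4 = -4)
O(Q, l) = √(6 + l)
d(w, R) = 10*√3 (d(w, R) = 5*√(6 + 6) = 5*√12 = 5*(2*√3) = 10*√3)
3825/(-14386) + d(-2, 224)/(-13781) = 3825/(-14386) + (10*√3)/(-13781) = 3825*(-1/14386) + (10*√3)*(-1/13781) = -3825/14386 - 10*√3/13781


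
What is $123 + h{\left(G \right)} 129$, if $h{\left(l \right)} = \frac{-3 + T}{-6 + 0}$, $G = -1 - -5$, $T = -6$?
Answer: $\frac{633}{2} \approx 316.5$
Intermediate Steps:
$G = 4$ ($G = -1 + 5 = 4$)
$h{\left(l \right)} = \frac{3}{2}$ ($h{\left(l \right)} = \frac{-3 - 6}{-6 + 0} = - \frac{9}{-6} = \left(-9\right) \left(- \frac{1}{6}\right) = \frac{3}{2}$)
$123 + h{\left(G \right)} 129 = 123 + \frac{3}{2} \cdot 129 = 123 + \frac{387}{2} = \frac{633}{2}$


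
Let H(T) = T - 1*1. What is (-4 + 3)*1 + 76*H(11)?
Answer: 759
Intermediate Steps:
H(T) = -1 + T (H(T) = T - 1 = -1 + T)
(-4 + 3)*1 + 76*H(11) = (-4 + 3)*1 + 76*(-1 + 11) = -1*1 + 76*10 = -1 + 760 = 759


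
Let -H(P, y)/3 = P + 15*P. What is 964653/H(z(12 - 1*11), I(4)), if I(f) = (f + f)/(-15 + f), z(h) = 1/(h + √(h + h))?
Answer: -321551/16 - 321551*√2/16 ≈ -48518.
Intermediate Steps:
z(h) = 1/(h + √2*√h) (z(h) = 1/(h + √(2*h)) = 1/(h + √2*√h))
I(f) = 2*f/(-15 + f) (I(f) = (2*f)/(-15 + f) = 2*f/(-15 + f))
H(P, y) = -48*P (H(P, y) = -3*(P + 15*P) = -48*P)
964653/H(z(12 - 1*11), I(4)) = 964653/((-48/((12 - 1*11) + √2*√(12 - 1*11)))) = 964653/((-48/((12 - 11) + √2*√(12 - 11)))) = 964653/((-48/(1 + √2*√1))) = 964653/((-48/(1 + √2*1))) = 964653/((-48/(1 + √2))) = 964653*(-1/48 - √2/48) = -321551/16 - 321551*√2/16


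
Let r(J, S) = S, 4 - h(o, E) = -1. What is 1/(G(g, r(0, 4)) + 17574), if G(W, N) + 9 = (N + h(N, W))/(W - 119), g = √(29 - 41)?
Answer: 41491279/728791180296 + I*√3/242930393432 ≈ 5.6932e-5 + 7.1298e-12*I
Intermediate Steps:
h(o, E) = 5 (h(o, E) = 4 - 1*(-1) = 4 + 1 = 5)
g = 2*I*√3 (g = √(-12) = 2*I*√3 ≈ 3.4641*I)
G(W, N) = -9 + (5 + N)/(-119 + W) (G(W, N) = -9 + (N + 5)/(W - 119) = -9 + (5 + N)/(-119 + W))
1/(G(g, r(0, 4)) + 17574) = 1/((1076 + 4 - 18*I*√3)/(-119 + 2*I*√3) + 17574) = 1/((1080 - 18*I*√3)/(-119 + 2*I*√3) + 17574) = 1/(17574 + (1080 - 18*I*√3)/(-119 + 2*I*√3))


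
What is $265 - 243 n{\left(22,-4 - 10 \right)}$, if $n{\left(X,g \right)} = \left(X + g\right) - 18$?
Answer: $2695$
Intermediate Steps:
$n{\left(X,g \right)} = -18 + X + g$
$265 - 243 n{\left(22,-4 - 10 \right)} = 265 - 243 \left(-18 + 22 - 14\right) = 265 - -2430 = 265 + 2430 = 2695$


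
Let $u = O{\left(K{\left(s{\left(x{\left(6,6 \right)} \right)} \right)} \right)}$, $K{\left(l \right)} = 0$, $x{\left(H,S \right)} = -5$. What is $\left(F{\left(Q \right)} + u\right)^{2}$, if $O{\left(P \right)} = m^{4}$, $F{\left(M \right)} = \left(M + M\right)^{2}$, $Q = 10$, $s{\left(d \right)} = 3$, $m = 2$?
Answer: $173056$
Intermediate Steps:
$F{\left(M \right)} = 4 M^{2}$ ($F{\left(M \right)} = \left(2 M\right)^{2} = 4 M^{2}$)
$O{\left(P \right)} = 16$ ($O{\left(P \right)} = 2^{4} = 16$)
$u = 16$
$\left(F{\left(Q \right)} + u\right)^{2} = \left(4 \cdot 10^{2} + 16\right)^{2} = \left(4 \cdot 100 + 16\right)^{2} = \left(400 + 16\right)^{2} = 416^{2} = 173056$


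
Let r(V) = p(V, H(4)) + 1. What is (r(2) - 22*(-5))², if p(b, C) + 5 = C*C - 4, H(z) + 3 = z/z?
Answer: 11236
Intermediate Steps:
H(z) = -2 (H(z) = -3 + z/z = -3 + 1 = -2)
p(b, C) = -9 + C² (p(b, C) = -5 + (C*C - 4) = -5 + (C² - 4) = -5 + (-4 + C²) = -9 + C²)
r(V) = -4 (r(V) = (-9 + (-2)²) + 1 = (-9 + 4) + 1 = -5 + 1 = -4)
(r(2) - 22*(-5))² = (-4 - 22*(-5))² = (-4 - 1*(-110))² = (-4 + 110)² = 106² = 11236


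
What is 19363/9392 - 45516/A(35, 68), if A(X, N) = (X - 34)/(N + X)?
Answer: -44031066653/9392 ≈ -4.6881e+6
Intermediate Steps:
A(X, N) = (-34 + X)/(N + X)
19363/9392 - 45516/A(35, 68) = 19363/9392 - 45516*(68 + 35)/(-34 + 35) = 19363*(1/9392) - 45516/(1/103) = 19363/9392 - 45516/((1/103)*1) = 19363/9392 - 45516/1/103 = 19363/9392 - 45516*103 = 19363/9392 - 4688148 = -44031066653/9392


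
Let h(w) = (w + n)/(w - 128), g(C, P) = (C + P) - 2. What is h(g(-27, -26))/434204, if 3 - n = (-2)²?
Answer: 14/19864833 ≈ 7.0476e-7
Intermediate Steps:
g(C, P) = -2 + C + P
n = -1 (n = 3 - 1*(-2)² = 3 - 1*4 = 3 - 4 = -1)
h(w) = (-1 + w)/(-128 + w) (h(w) = (w - 1)/(w - 128) = (-1 + w)/(-128 + w))
h(g(-27, -26))/434204 = ((-1 + (-2 - 27 - 26))/(-128 + (-2 - 27 - 26)))/434204 = ((-1 - 55)/(-128 - 55))*(1/434204) = (-56/(-183))*(1/434204) = -1/183*(-56)*(1/434204) = (56/183)*(1/434204) = 14/19864833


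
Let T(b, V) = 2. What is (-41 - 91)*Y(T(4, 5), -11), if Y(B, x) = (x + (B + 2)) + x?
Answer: 2376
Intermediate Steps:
Y(B, x) = 2 + B + 2*x (Y(B, x) = (x + (2 + B)) + x = (2 + B + x) + x = 2 + B + 2*x)
(-41 - 91)*Y(T(4, 5), -11) = (-41 - 91)*(2 + 2 + 2*(-11)) = -132*(2 + 2 - 22) = -132*(-18) = 2376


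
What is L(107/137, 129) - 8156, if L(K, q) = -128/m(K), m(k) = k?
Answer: -890228/107 ≈ -8319.9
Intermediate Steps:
L(K, q) = -128/K
L(107/137, 129) - 8156 = -128/(107/137) - 8156 = -128/(107*(1/137)) - 8156 = -128/107/137 - 8156 = -128*137/107 - 8156 = -17536/107 - 8156 = -890228/107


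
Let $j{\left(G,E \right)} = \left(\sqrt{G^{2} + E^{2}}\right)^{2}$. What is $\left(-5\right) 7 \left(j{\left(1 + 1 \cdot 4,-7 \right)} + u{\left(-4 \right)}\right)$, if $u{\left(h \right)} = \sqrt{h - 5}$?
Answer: $-2590 - 105 i \approx -2590.0 - 105.0 i$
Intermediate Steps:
$u{\left(h \right)} = \sqrt{-5 + h}$
$j{\left(G,E \right)} = E^{2} + G^{2}$ ($j{\left(G,E \right)} = \left(\sqrt{E^{2} + G^{2}}\right)^{2} = E^{2} + G^{2}$)
$\left(-5\right) 7 \left(j{\left(1 + 1 \cdot 4,-7 \right)} + u{\left(-4 \right)}\right) = \left(-5\right) 7 \left(\left(\left(-7\right)^{2} + \left(1 + 1 \cdot 4\right)^{2}\right) + \sqrt{-5 - 4}\right) = - 35 \left(\left(49 + \left(1 + 4\right)^{2}\right) + \sqrt{-9}\right) = - 35 \left(\left(49 + 5^{2}\right) + 3 i\right) = - 35 \left(\left(49 + 25\right) + 3 i\right) = - 35 \left(74 + 3 i\right) = -2590 - 105 i$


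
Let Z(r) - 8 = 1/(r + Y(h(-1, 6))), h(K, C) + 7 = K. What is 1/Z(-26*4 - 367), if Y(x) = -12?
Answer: 483/3863 ≈ 0.12503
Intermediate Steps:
h(K, C) = -7 + K
Z(r) = 8 + 1/(-12 + r) (Z(r) = 8 + 1/(r - 12) = 8 + 1/(-12 + r))
1/Z(-26*4 - 367) = 1/((-95 + 8*(-26*4 - 367))/(-12 + (-26*4 - 367))) = 1/((-95 + 8*(-104 - 367))/(-12 + (-104 - 367))) = 1/((-95 + 8*(-471))/(-12 - 471)) = 1/((-95 - 3768)/(-483)) = 1/(-1/483*(-3863)) = 1/(3863/483) = 483/3863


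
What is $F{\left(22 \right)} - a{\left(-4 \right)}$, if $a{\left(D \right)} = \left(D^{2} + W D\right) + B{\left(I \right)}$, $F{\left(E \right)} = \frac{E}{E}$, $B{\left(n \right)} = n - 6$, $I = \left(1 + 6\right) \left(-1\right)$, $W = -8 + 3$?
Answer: $-22$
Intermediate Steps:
$W = -5$
$I = -7$ ($I = 7 \left(-1\right) = -7$)
$B{\left(n \right)} = -6 + n$ ($B{\left(n \right)} = n - 6 = -6 + n$)
$F{\left(E \right)} = 1$
$a{\left(D \right)} = -13 + D^{2} - 5 D$ ($a{\left(D \right)} = \left(D^{2} - 5 D\right) - 13 = -13 + D^{2} - 5 D$)
$F{\left(22 \right)} - a{\left(-4 \right)} = 1 - \left(-13 + \left(-4\right)^{2} - -20\right) = 1 - \left(-13 + 16 + 20\right) = 1 - 23 = -22$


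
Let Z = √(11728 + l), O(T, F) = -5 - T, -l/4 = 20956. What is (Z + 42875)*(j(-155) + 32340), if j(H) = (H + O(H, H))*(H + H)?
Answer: 1453033750 + 135560*I*√4506 ≈ 1.453e+9 + 9.0997e+6*I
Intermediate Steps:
l = -83824 (l = -4*20956 = -83824)
j(H) = -10*H (j(H) = (H + (-5 - H))*(H + H) = -10*H)
Z = 4*I*√4506 (Z = √(11728 - 83824) = √(-72096) = 4*I*√4506 ≈ 268.51*I)
(Z + 42875)*(j(-155) + 32340) = (4*I*√4506 + 42875)*(-10*(-155) + 32340) = (42875 + 4*I*√4506)*(1550 + 32340) = (42875 + 4*I*√4506)*33890 = 1453033750 + 135560*I*√4506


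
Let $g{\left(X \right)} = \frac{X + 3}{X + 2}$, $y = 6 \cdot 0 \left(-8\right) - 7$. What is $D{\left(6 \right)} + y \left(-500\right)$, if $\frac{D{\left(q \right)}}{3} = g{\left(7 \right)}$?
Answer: $\frac{10510}{3} \approx 3503.3$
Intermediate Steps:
$y = -7$ ($y = 0 \left(-8\right) - 7 = 0 - 7 = -7$)
$g{\left(X \right)} = \frac{3 + X}{2 + X}$
$D{\left(q \right)} = \frac{10}{3}$ ($D{\left(q \right)} = 3 \frac{3 + 7}{2 + 7} = 3 \cdot \frac{1}{9} \cdot 10 = 3 \cdot \frac{10}{9} = \frac{10}{3}$)
$D{\left(6 \right)} + y \left(-500\right) = \frac{10}{3} - -3500 = \frac{10}{3} + 3500 = \frac{10510}{3}$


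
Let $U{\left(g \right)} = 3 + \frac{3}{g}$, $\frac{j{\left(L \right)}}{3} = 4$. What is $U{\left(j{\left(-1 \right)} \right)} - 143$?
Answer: $- \frac{559}{4} \approx -139.75$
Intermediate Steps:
$j{\left(L \right)} = 12$ ($j{\left(L \right)} = 3 \cdot 4 = 12$)
$U{\left(j{\left(-1 \right)} \right)} - 143 = \left(3 + \frac{3}{12}\right) - 143 = \left(3 + 3 \cdot \frac{1}{12}\right) - 143 = \left(3 + \frac{1}{4}\right) - 143 = \frac{13}{4} - 143 = - \frac{559}{4}$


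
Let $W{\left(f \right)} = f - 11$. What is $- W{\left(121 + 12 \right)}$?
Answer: $-122$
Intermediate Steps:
$W{\left(f \right)} = -11 + f$
$- W{\left(121 + 12 \right)} = - (-11 + \left(121 + 12\right)) = - (-11 + 133) = \left(-1\right) 122 = -122$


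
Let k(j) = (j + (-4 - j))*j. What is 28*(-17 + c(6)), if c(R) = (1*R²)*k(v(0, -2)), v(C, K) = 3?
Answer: -12572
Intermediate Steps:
k(j) = -4*j
c(R) = -12*R² (c(R) = (1*R²)*(-4*3) = R²*(-12) = -12*R²)
28*(-17 + c(6)) = 28*(-17 - 12*6²) = 28*(-17 - 12*36) = 28*(-17 - 432) = 28*(-449) = -12572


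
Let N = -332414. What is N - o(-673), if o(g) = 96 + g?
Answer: -331837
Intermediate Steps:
N - o(-673) = -332414 - (96 - 673) = -332414 - 1*(-577) = -332414 + 577 = -331837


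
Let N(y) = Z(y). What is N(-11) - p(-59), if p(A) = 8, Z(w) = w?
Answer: -19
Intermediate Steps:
N(y) = y
N(-11) - p(-59) = -11 - 1*8 = -11 - 8 = -19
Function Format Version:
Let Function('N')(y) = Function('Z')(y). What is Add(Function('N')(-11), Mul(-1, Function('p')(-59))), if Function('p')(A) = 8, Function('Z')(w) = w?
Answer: -19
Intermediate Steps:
Function('N')(y) = y
Add(Function('N')(-11), Mul(-1, Function('p')(-59))) = Add(-11, Mul(-1, 8)) = Add(-11, -8) = -19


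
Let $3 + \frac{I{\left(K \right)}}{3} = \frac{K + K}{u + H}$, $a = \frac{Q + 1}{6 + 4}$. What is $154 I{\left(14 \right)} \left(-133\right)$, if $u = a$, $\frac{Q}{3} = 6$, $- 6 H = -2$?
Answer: $- \frac{39263994}{67} \approx -5.8603 \cdot 10^{5}$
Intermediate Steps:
$H = \frac{1}{3}$ ($H = \left(- \frac{1}{6}\right) \left(-2\right) = \frac{1}{3} \approx 0.33333$)
$Q = 18$ ($Q = 3 \cdot 6 = 18$)
$a = \frac{19}{10}$ ($a = \frac{18 + 1}{6 + 4} = \frac{19}{10} \approx 1.9$)
$u = \frac{19}{10} \approx 1.9$
$I{\left(K \right)} = -9 + \frac{180 K}{67}$ ($I{\left(K \right)} = -9 + 3 \frac{K + K}{\frac{19}{10} + \frac{1}{3}} = -9 + 3 \frac{2 K}{\frac{67}{30}} = -9 + 3 \cdot 2 K \frac{30}{67} = -9 + 3 \frac{60 K}{67} = -9 + \frac{180 K}{67}$)
$154 I{\left(14 \right)} \left(-133\right) = 154 \left(-9 + \frac{180}{67} \cdot 14\right) \left(-133\right) = 154 \left(-9 + \frac{2520}{67}\right) \left(-133\right) = 154 \cdot \frac{1917}{67} \left(-133\right) = \frac{295218}{67} \left(-133\right) = - \frac{39263994}{67}$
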